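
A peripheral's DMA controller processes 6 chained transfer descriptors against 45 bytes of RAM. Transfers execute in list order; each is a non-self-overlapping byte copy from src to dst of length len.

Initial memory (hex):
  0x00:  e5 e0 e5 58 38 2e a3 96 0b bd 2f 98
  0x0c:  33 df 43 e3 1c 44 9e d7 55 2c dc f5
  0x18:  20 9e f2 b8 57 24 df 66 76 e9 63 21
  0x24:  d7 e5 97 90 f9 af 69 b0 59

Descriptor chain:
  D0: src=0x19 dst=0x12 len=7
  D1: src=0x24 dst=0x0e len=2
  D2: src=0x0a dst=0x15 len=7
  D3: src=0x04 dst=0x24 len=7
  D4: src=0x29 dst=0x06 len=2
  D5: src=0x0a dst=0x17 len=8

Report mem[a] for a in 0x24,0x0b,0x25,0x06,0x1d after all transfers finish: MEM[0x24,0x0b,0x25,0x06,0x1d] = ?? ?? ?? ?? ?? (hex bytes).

#0 dst[0x12+7] := {0x9e,0xf2,0xb8,0x57,0x24,0xdf,0x66}
#1 dst[0x0e+2] := {0xd7,0xe5}
#2 dst[0x15+7] := {0x2f,0x98,0x33,0xdf,0xd7,0xe5,0x1c}
#3 dst[0x24+7] := {0x38,0x2e,0xa3,0x96,0x0b,0xbd,0x2f}
#4 dst[0x06+2] := {0xbd,0x2f}
#5 dst[0x17+8] := {0x2f,0x98,0x33,0xdf,0xd7,0xe5,0x1c,0x44}
query mem[0x24]=0x38, mem[0x0b]=0x98, mem[0x25]=0x2e, mem[0x06]=0xbd, mem[0x1d]=0x1c

MEM[0x24,0x0b,0x25,0x06,0x1d] = 38 98 2e bd 1c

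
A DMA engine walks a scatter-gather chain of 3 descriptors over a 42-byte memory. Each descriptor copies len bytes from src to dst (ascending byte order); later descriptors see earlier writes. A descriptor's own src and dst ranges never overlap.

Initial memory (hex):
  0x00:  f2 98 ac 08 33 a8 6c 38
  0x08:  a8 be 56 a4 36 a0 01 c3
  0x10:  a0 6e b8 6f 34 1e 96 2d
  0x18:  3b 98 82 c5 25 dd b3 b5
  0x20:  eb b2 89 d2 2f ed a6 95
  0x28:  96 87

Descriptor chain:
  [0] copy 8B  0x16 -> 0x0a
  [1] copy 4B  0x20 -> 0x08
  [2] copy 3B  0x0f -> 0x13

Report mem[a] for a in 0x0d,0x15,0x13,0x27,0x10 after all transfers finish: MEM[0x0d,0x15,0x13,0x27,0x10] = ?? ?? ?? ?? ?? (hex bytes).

[0] 0x16->0x0a len=8 : 96 2d 3b 98 82 c5 25 dd
[1] 0x20->0x08 len=4 : eb b2 89 d2
[2] 0x0f->0x13 len=3 : c5 25 dd
query mem[0x0d]=0x98, mem[0x15]=0xdd, mem[0x13]=0xc5, mem[0x27]=0x95, mem[0x10]=0x25

MEM[0x0d,0x15,0x13,0x27,0x10] = 98 dd c5 95 25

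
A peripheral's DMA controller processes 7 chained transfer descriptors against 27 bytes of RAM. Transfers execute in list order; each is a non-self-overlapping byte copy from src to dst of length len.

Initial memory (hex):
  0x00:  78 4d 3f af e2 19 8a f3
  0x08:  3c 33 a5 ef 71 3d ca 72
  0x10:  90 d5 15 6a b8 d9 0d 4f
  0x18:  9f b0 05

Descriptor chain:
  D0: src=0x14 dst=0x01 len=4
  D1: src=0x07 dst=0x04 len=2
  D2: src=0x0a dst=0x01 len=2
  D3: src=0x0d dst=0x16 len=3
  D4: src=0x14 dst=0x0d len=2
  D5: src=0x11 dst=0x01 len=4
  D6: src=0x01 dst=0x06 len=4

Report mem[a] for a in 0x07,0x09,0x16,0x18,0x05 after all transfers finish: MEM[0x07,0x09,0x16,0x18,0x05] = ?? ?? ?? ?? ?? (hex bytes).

  after D0: wrote 4B at 0x01 = b8d90d4f
  after D1: wrote 2B at 0x04 = f33c
  after D2: wrote 2B at 0x01 = a5ef
  after D3: wrote 3B at 0x16 = 3dca72
  after D4: wrote 2B at 0x0d = b8d9
  after D5: wrote 4B at 0x01 = d5156ab8
  after D6: wrote 4B at 0x06 = d5156ab8
query mem[0x07]=0x15, mem[0x09]=0xb8, mem[0x16]=0x3d, mem[0x18]=0x72, mem[0x05]=0x3c

MEM[0x07,0x09,0x16,0x18,0x05] = 15 b8 3d 72 3c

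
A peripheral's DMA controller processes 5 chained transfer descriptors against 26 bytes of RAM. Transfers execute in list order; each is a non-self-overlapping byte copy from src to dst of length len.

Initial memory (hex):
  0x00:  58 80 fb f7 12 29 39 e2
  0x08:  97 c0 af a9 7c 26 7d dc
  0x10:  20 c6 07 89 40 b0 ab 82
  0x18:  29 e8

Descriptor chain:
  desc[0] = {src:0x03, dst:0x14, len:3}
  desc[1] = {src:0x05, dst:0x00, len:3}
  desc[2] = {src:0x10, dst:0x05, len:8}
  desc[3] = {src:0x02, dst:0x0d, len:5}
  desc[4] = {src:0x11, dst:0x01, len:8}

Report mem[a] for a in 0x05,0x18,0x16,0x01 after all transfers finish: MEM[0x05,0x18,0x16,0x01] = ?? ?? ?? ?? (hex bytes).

D0: mem[0x14..0x16] <- [f7 12 29]
D1: mem[0x00..0x02] <- [29 39 e2]
D2: mem[0x05..0x0c] <- [20 c6 07 89 f7 12 29 82]
D3: mem[0x0d..0x11] <- [e2 f7 12 20 c6]
D4: mem[0x01..0x08] <- [c6 07 89 f7 12 29 82 29]
query mem[0x05]=0x12, mem[0x18]=0x29, mem[0x16]=0x29, mem[0x01]=0xc6

MEM[0x05,0x18,0x16,0x01] = 12 29 29 c6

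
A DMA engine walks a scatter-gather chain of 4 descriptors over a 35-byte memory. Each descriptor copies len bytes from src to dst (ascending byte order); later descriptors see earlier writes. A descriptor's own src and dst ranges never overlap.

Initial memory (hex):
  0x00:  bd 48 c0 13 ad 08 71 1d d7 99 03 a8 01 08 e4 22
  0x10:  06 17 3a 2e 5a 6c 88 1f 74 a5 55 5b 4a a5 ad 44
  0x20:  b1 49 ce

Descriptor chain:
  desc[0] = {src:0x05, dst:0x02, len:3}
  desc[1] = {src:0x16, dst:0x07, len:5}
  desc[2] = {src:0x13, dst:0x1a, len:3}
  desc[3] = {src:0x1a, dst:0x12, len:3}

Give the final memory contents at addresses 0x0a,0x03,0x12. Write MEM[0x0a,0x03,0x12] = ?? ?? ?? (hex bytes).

[0] 0x05->0x02 len=3 : 08 71 1d
[1] 0x16->0x07 len=5 : 88 1f 74 a5 55
[2] 0x13->0x1a len=3 : 2e 5a 6c
[3] 0x1a->0x12 len=3 : 2e 5a 6c
query mem[0x0a]=0xa5, mem[0x03]=0x71, mem[0x12]=0x2e

MEM[0x0a,0x03,0x12] = a5 71 2e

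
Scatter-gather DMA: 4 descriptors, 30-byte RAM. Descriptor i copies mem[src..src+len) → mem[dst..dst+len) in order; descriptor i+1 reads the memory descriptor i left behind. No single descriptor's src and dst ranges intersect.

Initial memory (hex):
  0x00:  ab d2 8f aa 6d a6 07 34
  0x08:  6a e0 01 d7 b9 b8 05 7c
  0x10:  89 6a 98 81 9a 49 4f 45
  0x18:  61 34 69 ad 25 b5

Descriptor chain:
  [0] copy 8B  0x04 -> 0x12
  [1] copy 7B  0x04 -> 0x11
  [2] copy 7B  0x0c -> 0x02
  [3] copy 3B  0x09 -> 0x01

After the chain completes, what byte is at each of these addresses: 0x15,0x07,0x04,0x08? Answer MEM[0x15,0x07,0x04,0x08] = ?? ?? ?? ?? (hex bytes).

MEM[0x15,0x07,0x04,0x08] = 6a 6d 05 a6

D0: mem[0x12..0x19] <- [6d a6 07 34 6a e0 01 d7]
D1: mem[0x11..0x17] <- [6d a6 07 34 6a e0 01]
D2: mem[0x02..0x08] <- [b9 b8 05 7c 89 6d a6]
D3: mem[0x01..0x03] <- [e0 01 d7]
query mem[0x15]=0x6a, mem[0x07]=0x6d, mem[0x04]=0x05, mem[0x08]=0xa6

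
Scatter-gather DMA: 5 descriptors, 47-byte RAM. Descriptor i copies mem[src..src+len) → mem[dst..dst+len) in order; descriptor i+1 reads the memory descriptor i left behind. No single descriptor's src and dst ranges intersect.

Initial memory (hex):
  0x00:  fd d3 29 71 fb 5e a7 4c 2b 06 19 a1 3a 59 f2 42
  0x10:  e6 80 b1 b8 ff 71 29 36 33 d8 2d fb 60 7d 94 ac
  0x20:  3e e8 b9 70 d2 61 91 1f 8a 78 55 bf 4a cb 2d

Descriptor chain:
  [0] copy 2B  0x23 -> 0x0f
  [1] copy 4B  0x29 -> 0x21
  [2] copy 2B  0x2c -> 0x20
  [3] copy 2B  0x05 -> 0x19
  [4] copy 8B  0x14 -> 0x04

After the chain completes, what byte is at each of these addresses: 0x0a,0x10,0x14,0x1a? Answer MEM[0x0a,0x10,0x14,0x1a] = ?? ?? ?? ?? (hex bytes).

D0: mem[0x0f..0x10] <- [70 d2]
D1: mem[0x21..0x24] <- [78 55 bf 4a]
D2: mem[0x20..0x21] <- [4a cb]
D3: mem[0x19..0x1a] <- [5e a7]
D4: mem[0x04..0x0b] <- [ff 71 29 36 33 5e a7 fb]
query mem[0x0a]=0xa7, mem[0x10]=0xd2, mem[0x14]=0xff, mem[0x1a]=0xa7

MEM[0x0a,0x10,0x14,0x1a] = a7 d2 ff a7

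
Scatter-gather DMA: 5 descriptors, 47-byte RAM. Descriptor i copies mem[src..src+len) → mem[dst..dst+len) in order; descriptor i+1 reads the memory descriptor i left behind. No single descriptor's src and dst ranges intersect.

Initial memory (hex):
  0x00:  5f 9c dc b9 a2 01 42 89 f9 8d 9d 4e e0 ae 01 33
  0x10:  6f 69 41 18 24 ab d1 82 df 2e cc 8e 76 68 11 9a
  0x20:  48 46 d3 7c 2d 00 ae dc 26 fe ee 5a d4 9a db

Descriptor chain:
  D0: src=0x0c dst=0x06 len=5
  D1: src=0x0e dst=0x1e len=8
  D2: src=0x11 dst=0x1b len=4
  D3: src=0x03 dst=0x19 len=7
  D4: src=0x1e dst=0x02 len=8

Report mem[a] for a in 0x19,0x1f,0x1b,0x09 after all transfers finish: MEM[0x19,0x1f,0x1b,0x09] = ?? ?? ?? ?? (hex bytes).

MEM[0x19,0x1f,0x1b,0x09] = b9 33 01 ab

  after D0: wrote 5B at 0x06 = e0ae01336f
  after D1: wrote 8B at 0x1e = 01336f69411824ab
  after D2: wrote 4B at 0x1b = 69411824
  after D3: wrote 7B at 0x19 = b9a201e0ae0133
  after D4: wrote 8B at 0x02 = 01336f69411824ab
query mem[0x19]=0xb9, mem[0x1f]=0x33, mem[0x1b]=0x01, mem[0x09]=0xab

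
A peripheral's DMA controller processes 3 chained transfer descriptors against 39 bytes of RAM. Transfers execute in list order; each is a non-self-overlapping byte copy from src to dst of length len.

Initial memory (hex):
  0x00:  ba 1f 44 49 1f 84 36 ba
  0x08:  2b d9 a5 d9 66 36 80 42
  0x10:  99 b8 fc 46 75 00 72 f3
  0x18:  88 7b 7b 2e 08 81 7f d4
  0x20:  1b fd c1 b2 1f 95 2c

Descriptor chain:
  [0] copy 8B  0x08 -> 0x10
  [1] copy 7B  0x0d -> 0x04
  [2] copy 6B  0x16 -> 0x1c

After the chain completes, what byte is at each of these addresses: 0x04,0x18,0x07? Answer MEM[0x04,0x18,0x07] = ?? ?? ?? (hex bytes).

[0] 0x08->0x10 len=8 : 2b d9 a5 d9 66 36 80 42
[1] 0x0d->0x04 len=7 : 36 80 42 2b d9 a5 d9
[2] 0x16->0x1c len=6 : 80 42 88 7b 7b 2e
query mem[0x04]=0x36, mem[0x18]=0x88, mem[0x07]=0x2b

MEM[0x04,0x18,0x07] = 36 88 2b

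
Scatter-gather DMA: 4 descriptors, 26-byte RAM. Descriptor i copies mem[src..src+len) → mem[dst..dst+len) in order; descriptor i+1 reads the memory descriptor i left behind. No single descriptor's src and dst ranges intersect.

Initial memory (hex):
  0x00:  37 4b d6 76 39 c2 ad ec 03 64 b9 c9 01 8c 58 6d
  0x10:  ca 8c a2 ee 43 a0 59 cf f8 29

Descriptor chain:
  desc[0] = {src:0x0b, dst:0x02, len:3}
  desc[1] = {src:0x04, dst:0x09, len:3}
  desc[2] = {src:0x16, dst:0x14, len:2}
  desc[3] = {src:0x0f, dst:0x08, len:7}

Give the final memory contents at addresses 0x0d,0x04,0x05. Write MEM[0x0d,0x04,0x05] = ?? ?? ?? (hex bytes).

MEM[0x0d,0x04,0x05] = 59 8c c2

[0] 0x0b->0x02 len=3 : c9 01 8c
[1] 0x04->0x09 len=3 : 8c c2 ad
[2] 0x16->0x14 len=2 : 59 cf
[3] 0x0f->0x08 len=7 : 6d ca 8c a2 ee 59 cf
query mem[0x0d]=0x59, mem[0x04]=0x8c, mem[0x05]=0xc2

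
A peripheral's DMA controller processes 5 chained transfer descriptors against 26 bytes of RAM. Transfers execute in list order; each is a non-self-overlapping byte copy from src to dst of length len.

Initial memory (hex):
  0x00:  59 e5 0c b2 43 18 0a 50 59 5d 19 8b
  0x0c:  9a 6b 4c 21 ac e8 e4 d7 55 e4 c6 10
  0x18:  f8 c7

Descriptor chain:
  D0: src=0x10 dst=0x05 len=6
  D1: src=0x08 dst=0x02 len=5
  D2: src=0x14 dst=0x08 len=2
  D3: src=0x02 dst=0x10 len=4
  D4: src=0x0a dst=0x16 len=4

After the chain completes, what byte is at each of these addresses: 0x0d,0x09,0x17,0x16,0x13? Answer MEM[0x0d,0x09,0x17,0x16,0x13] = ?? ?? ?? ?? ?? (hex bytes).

#0 dst[0x05+6] := {0xac,0xe8,0xe4,0xd7,0x55,0xe4}
#1 dst[0x02+5] := {0xd7,0x55,0xe4,0x8b,0x9a}
#2 dst[0x08+2] := {0x55,0xe4}
#3 dst[0x10+4] := {0xd7,0x55,0xe4,0x8b}
#4 dst[0x16+4] := {0xe4,0x8b,0x9a,0x6b}
query mem[0x0d]=0x6b, mem[0x09]=0xe4, mem[0x17]=0x8b, mem[0x16]=0xe4, mem[0x13]=0x8b

MEM[0x0d,0x09,0x17,0x16,0x13] = 6b e4 8b e4 8b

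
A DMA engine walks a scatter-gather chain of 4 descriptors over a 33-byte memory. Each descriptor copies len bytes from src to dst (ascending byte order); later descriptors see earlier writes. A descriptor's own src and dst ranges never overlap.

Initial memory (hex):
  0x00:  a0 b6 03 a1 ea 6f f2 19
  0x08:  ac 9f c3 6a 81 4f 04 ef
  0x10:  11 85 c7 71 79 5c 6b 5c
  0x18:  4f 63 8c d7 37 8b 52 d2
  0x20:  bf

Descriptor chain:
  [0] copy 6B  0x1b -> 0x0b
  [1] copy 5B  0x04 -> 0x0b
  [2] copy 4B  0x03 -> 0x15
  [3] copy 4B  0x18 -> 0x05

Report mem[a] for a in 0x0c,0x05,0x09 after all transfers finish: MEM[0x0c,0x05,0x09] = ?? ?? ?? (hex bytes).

MEM[0x0c,0x05,0x09] = 6f f2 9f

#0 dst[0x0b+6] := {0xd7,0x37,0x8b,0x52,0xd2,0xbf}
#1 dst[0x0b+5] := {0xea,0x6f,0xf2,0x19,0xac}
#2 dst[0x15+4] := {0xa1,0xea,0x6f,0xf2}
#3 dst[0x05+4] := {0xf2,0x63,0x8c,0xd7}
query mem[0x0c]=0x6f, mem[0x05]=0xf2, mem[0x09]=0x9f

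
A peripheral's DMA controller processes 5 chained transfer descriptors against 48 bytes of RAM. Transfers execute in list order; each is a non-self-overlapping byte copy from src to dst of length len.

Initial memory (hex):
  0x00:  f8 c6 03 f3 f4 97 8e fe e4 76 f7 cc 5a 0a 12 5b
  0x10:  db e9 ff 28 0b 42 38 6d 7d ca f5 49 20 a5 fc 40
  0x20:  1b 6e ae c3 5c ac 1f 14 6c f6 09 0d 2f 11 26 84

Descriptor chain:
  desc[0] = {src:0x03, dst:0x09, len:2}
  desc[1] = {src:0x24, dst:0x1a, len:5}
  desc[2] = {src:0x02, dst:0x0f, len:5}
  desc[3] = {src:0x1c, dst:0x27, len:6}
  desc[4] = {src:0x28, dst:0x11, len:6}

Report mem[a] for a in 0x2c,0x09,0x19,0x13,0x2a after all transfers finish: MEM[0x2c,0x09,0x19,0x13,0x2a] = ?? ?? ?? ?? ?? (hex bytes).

#0 dst[0x09+2] := {0xf3,0xf4}
#1 dst[0x1a+5] := {0x5c,0xac,0x1f,0x14,0x6c}
#2 dst[0x0f+5] := {0x03,0xf3,0xf4,0x97,0x8e}
#3 dst[0x27+6] := {0x1f,0x14,0x6c,0x40,0x1b,0x6e}
#4 dst[0x11+6] := {0x14,0x6c,0x40,0x1b,0x6e,0x11}
query mem[0x2c]=0x6e, mem[0x09]=0xf3, mem[0x19]=0xca, mem[0x13]=0x40, mem[0x2a]=0x40

MEM[0x2c,0x09,0x19,0x13,0x2a] = 6e f3 ca 40 40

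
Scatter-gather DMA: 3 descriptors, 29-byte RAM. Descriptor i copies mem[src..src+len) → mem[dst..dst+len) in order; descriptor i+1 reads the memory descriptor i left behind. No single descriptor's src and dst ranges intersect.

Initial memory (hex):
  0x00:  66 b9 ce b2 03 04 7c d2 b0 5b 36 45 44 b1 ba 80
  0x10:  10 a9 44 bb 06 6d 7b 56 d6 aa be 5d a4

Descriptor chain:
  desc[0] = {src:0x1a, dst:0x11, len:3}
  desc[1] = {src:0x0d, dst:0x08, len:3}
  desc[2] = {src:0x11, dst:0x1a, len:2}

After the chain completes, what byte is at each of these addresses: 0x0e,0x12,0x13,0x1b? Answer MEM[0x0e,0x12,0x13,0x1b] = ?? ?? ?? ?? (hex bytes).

MEM[0x0e,0x12,0x13,0x1b] = ba 5d a4 5d

D0: mem[0x11..0x13] <- [be 5d a4]
D1: mem[0x08..0x0a] <- [b1 ba 80]
D2: mem[0x1a..0x1b] <- [be 5d]
query mem[0x0e]=0xba, mem[0x12]=0x5d, mem[0x13]=0xa4, mem[0x1b]=0x5d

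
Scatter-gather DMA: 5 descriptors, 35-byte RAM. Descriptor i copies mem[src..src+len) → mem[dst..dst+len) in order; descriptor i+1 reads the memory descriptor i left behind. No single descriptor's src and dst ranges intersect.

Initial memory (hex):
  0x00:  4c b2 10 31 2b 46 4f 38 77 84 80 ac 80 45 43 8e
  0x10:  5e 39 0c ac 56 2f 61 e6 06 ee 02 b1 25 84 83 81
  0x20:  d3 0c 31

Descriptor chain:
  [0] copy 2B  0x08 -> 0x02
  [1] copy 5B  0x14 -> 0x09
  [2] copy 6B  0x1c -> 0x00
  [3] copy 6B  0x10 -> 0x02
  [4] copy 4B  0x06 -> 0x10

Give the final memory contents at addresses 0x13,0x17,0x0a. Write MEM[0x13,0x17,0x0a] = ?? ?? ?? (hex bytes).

  after D0: wrote 2B at 0x02 = 7784
  after D1: wrote 5B at 0x09 = 562f61e606
  after D2: wrote 6B at 0x00 = 25848381d30c
  after D3: wrote 6B at 0x02 = 5e390cac562f
  after D4: wrote 4B at 0x10 = 562f7756
query mem[0x13]=0x56, mem[0x17]=0xe6, mem[0x0a]=0x2f

MEM[0x13,0x17,0x0a] = 56 e6 2f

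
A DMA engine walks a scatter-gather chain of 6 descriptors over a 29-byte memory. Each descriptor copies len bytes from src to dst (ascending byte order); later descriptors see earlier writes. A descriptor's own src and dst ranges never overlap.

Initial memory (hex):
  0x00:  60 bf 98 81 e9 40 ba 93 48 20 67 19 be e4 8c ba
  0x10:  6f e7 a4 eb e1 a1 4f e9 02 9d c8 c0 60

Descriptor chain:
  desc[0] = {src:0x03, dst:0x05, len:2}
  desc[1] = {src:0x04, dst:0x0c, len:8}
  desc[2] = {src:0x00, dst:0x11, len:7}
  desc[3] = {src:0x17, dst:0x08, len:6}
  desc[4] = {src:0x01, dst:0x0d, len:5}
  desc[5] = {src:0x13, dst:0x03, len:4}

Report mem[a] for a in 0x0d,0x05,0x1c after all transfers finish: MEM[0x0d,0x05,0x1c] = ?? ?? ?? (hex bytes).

  after D0: wrote 2B at 0x05 = 81e9
  after D1: wrote 8B at 0x0c = e981e99348206719
  after D2: wrote 7B at 0x11 = 60bf9881e981e9
  after D3: wrote 6B at 0x08 = e9029dc8c060
  after D4: wrote 5B at 0x0d = bf9881e981
  after D5: wrote 4B at 0x03 = 9881e981
query mem[0x0d]=0xbf, mem[0x05]=0xe9, mem[0x1c]=0x60

MEM[0x0d,0x05,0x1c] = bf e9 60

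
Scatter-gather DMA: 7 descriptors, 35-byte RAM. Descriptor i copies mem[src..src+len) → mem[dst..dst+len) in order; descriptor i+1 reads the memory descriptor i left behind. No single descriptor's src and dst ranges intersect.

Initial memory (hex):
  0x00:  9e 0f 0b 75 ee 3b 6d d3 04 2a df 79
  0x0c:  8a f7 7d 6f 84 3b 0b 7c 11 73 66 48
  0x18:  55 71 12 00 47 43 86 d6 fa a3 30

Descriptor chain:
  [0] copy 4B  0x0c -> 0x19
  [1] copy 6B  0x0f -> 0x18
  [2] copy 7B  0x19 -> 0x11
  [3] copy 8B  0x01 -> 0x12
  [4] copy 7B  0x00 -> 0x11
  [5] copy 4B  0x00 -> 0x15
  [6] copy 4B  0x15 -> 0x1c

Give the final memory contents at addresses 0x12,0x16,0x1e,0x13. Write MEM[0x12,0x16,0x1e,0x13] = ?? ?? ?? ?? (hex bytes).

MEM[0x12,0x16,0x1e,0x13] = 0f 0f 0b 0b

[0] 0x0c->0x19 len=4 : 8a f7 7d 6f
[1] 0x0f->0x18 len=6 : 6f 84 3b 0b 7c 11
[2] 0x19->0x11 len=7 : 84 3b 0b 7c 11 86 d6
[3] 0x01->0x12 len=8 : 0f 0b 75 ee 3b 6d d3 04
[4] 0x00->0x11 len=7 : 9e 0f 0b 75 ee 3b 6d
[5] 0x00->0x15 len=4 : 9e 0f 0b 75
[6] 0x15->0x1c len=4 : 9e 0f 0b 75
query mem[0x12]=0x0f, mem[0x16]=0x0f, mem[0x1e]=0x0b, mem[0x13]=0x0b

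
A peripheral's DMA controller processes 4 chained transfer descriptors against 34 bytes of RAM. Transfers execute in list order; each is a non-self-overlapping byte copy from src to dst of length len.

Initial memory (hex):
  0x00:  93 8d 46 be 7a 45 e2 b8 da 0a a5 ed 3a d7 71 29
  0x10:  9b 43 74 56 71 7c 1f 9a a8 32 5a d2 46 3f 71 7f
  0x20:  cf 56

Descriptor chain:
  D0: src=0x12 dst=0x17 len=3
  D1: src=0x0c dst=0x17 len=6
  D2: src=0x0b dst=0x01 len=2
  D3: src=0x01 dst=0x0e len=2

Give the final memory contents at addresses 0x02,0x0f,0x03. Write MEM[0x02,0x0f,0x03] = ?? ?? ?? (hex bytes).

[0] 0x12->0x17 len=3 : 74 56 71
[1] 0x0c->0x17 len=6 : 3a d7 71 29 9b 43
[2] 0x0b->0x01 len=2 : ed 3a
[3] 0x01->0x0e len=2 : ed 3a
query mem[0x02]=0x3a, mem[0x0f]=0x3a, mem[0x03]=0xbe

MEM[0x02,0x0f,0x03] = 3a 3a be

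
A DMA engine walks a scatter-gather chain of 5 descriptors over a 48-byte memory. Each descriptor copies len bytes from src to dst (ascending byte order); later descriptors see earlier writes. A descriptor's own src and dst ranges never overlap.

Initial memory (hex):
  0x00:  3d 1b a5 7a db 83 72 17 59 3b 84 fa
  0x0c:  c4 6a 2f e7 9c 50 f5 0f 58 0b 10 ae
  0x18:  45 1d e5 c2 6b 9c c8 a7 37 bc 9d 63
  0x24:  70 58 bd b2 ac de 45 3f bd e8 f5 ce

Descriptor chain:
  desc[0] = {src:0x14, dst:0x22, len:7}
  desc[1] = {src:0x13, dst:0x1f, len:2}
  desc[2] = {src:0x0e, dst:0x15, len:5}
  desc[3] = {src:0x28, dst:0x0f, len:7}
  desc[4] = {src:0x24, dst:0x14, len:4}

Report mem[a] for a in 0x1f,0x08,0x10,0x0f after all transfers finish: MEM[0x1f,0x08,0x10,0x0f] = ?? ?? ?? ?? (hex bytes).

D0: mem[0x22..0x28] <- [58 0b 10 ae 45 1d e5]
D1: mem[0x1f..0x20] <- [0f 58]
D2: mem[0x15..0x19] <- [2f e7 9c 50 f5]
D3: mem[0x0f..0x15] <- [e5 de 45 3f bd e8 f5]
D4: mem[0x14..0x17] <- [10 ae 45 1d]
query mem[0x1f]=0x0f, mem[0x08]=0x59, mem[0x10]=0xde, mem[0x0f]=0xe5

MEM[0x1f,0x08,0x10,0x0f] = 0f 59 de e5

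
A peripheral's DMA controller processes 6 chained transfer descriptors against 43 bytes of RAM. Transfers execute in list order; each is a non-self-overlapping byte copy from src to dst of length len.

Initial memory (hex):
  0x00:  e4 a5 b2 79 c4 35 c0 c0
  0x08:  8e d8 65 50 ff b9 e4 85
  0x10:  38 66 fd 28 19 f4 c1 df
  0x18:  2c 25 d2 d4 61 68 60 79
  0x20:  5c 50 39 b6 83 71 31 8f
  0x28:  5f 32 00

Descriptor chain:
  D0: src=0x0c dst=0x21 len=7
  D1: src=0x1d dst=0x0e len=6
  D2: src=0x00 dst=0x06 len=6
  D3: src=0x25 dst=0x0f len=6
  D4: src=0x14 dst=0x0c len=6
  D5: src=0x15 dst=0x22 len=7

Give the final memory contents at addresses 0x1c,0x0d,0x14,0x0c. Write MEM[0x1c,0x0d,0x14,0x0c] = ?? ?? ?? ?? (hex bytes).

[0] 0x0c->0x21 len=7 : ff b9 e4 85 38 66 fd
[1] 0x1d->0x0e len=6 : 68 60 79 5c ff b9
[2] 0x00->0x06 len=6 : e4 a5 b2 79 c4 35
[3] 0x25->0x0f len=6 : 38 66 fd 5f 32 00
[4] 0x14->0x0c len=6 : 00 f4 c1 df 2c 25
[5] 0x15->0x22 len=7 : f4 c1 df 2c 25 d2 d4
query mem[0x1c]=0x61, mem[0x0d]=0xf4, mem[0x14]=0x00, mem[0x0c]=0x00

MEM[0x1c,0x0d,0x14,0x0c] = 61 f4 00 00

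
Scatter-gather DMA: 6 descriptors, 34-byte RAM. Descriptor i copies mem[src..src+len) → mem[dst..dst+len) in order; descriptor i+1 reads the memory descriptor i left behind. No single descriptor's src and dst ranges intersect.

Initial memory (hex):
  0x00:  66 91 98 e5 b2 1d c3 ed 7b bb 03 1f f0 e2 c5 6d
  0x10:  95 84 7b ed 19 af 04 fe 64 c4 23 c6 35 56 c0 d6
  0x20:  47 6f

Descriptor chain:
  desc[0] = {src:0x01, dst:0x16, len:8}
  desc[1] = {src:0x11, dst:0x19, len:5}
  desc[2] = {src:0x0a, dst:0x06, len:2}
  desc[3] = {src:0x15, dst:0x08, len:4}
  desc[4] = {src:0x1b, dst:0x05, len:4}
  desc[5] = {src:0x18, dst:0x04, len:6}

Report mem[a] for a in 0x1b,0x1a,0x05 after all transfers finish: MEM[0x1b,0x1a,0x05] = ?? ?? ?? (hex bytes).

MEM[0x1b,0x1a,0x05] = ed 7b 84

#0 dst[0x16+8] := {0x91,0x98,0xe5,0xb2,0x1d,0xc3,0xed,0x7b}
#1 dst[0x19+5] := {0x84,0x7b,0xed,0x19,0xaf}
#2 dst[0x06+2] := {0x03,0x1f}
#3 dst[0x08+4] := {0xaf,0x91,0x98,0xe5}
#4 dst[0x05+4] := {0xed,0x19,0xaf,0xc0}
#5 dst[0x04+6] := {0xe5,0x84,0x7b,0xed,0x19,0xaf}
query mem[0x1b]=0xed, mem[0x1a]=0x7b, mem[0x05]=0x84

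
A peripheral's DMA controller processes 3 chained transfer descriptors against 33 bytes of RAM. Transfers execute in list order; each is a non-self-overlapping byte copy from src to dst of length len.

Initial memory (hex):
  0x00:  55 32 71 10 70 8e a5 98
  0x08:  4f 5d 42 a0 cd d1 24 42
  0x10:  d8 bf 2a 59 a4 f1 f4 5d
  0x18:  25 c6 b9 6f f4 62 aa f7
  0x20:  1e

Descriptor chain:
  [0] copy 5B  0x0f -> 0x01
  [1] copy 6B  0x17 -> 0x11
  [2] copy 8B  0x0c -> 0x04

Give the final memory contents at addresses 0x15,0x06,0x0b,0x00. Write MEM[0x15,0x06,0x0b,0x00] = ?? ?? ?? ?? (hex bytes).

MEM[0x15,0x06,0x0b,0x00] = 6f 24 c6 55

[0] 0x0f->0x01 len=5 : 42 d8 bf 2a 59
[1] 0x17->0x11 len=6 : 5d 25 c6 b9 6f f4
[2] 0x0c->0x04 len=8 : cd d1 24 42 d8 5d 25 c6
query mem[0x15]=0x6f, mem[0x06]=0x24, mem[0x0b]=0xc6, mem[0x00]=0x55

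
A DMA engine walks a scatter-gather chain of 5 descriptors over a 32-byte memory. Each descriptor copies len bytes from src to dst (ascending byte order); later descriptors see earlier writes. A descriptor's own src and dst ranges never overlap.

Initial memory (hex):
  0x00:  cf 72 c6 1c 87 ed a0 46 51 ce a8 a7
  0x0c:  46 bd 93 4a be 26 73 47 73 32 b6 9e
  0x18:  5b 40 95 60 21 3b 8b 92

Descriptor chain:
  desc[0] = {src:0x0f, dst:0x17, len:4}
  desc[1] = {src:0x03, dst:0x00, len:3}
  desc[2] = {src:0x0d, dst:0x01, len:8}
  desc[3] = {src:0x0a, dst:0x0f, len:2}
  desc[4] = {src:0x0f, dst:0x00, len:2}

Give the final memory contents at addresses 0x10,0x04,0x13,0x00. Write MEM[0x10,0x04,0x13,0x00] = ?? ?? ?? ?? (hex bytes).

[0] 0x0f->0x17 len=4 : 4a be 26 73
[1] 0x03->0x00 len=3 : 1c 87 ed
[2] 0x0d->0x01 len=8 : bd 93 4a be 26 73 47 73
[3] 0x0a->0x0f len=2 : a8 a7
[4] 0x0f->0x00 len=2 : a8 a7
query mem[0x10]=0xa7, mem[0x04]=0xbe, mem[0x13]=0x47, mem[0x00]=0xa8

MEM[0x10,0x04,0x13,0x00] = a7 be 47 a8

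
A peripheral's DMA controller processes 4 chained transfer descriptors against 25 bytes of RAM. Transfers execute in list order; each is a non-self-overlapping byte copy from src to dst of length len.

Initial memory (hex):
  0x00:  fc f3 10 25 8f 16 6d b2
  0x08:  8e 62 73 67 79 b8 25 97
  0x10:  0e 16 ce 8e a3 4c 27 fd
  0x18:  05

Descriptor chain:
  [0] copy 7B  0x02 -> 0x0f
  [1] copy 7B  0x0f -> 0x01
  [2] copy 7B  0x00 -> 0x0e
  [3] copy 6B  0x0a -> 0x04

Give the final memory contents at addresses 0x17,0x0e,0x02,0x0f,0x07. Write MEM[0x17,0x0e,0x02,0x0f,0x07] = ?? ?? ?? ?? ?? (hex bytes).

[0] 0x02->0x0f len=7 : 10 25 8f 16 6d b2 8e
[1] 0x0f->0x01 len=7 : 10 25 8f 16 6d b2 8e
[2] 0x00->0x0e len=7 : fc 10 25 8f 16 6d b2
[3] 0x0a->0x04 len=6 : 73 67 79 b8 fc 10
query mem[0x17]=0xfd, mem[0x0e]=0xfc, mem[0x02]=0x25, mem[0x0f]=0x10, mem[0x07]=0xb8

MEM[0x17,0x0e,0x02,0x0f,0x07] = fd fc 25 10 b8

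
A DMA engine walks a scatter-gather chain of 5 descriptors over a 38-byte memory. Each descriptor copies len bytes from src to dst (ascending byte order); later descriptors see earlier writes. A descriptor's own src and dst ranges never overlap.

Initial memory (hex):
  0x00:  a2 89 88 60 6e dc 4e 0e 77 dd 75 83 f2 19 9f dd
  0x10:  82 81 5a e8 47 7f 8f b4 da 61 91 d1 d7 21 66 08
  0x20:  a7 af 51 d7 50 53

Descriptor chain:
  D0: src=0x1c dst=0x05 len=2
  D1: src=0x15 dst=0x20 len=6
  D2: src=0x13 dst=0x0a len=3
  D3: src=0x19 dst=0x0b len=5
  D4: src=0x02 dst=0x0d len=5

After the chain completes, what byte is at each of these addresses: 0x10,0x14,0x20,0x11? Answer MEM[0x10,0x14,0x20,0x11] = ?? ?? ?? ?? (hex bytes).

MEM[0x10,0x14,0x20,0x11] = d7 47 7f 21

  after D0: wrote 2B at 0x05 = d721
  after D1: wrote 6B at 0x20 = 7f8fb4da6191
  after D2: wrote 3B at 0x0a = e8477f
  after D3: wrote 5B at 0x0b = 6191d1d721
  after D4: wrote 5B at 0x0d = 88606ed721
query mem[0x10]=0xd7, mem[0x14]=0x47, mem[0x20]=0x7f, mem[0x11]=0x21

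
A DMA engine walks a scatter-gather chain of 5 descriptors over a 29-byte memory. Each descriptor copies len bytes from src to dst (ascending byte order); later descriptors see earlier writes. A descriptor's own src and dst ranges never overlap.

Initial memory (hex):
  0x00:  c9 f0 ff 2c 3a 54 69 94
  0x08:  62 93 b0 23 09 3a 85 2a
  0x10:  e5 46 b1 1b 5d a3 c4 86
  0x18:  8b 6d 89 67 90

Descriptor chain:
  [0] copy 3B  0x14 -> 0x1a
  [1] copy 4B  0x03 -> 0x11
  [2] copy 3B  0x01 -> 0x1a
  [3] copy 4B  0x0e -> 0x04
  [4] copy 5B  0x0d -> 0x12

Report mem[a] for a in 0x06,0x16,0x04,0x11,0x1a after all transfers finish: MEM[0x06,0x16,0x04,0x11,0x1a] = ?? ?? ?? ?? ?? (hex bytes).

D0: mem[0x1a..0x1c] <- [5d a3 c4]
D1: mem[0x11..0x14] <- [2c 3a 54 69]
D2: mem[0x1a..0x1c] <- [f0 ff 2c]
D3: mem[0x04..0x07] <- [85 2a e5 2c]
D4: mem[0x12..0x16] <- [3a 85 2a e5 2c]
query mem[0x06]=0xe5, mem[0x16]=0x2c, mem[0x04]=0x85, mem[0x11]=0x2c, mem[0x1a]=0xf0

MEM[0x06,0x16,0x04,0x11,0x1a] = e5 2c 85 2c f0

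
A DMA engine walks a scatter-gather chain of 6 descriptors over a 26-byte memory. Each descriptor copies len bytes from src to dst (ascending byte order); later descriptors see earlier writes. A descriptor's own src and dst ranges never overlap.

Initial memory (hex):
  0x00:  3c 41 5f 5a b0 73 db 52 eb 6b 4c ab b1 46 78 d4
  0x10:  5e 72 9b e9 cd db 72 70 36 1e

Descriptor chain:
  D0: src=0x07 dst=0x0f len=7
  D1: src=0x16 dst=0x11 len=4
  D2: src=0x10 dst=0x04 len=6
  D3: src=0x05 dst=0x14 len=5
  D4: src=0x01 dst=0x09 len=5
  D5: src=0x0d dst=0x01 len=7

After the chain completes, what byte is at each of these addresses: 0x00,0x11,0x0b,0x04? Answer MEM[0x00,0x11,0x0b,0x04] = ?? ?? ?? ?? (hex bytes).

MEM[0x00,0x11,0x0b,0x04] = 3c 72 5a eb

  after D0: wrote 7B at 0x0f = 52eb6b4cabb146
  after D1: wrote 4B at 0x11 = 7270361e
  after D2: wrote 6B at 0x04 = eb7270361e46
  after D3: wrote 5B at 0x14 = 7270361e46
  after D4: wrote 5B at 0x09 = 415f5aeb72
  after D5: wrote 7B at 0x01 = 727852eb727036
query mem[0x00]=0x3c, mem[0x11]=0x72, mem[0x0b]=0x5a, mem[0x04]=0xeb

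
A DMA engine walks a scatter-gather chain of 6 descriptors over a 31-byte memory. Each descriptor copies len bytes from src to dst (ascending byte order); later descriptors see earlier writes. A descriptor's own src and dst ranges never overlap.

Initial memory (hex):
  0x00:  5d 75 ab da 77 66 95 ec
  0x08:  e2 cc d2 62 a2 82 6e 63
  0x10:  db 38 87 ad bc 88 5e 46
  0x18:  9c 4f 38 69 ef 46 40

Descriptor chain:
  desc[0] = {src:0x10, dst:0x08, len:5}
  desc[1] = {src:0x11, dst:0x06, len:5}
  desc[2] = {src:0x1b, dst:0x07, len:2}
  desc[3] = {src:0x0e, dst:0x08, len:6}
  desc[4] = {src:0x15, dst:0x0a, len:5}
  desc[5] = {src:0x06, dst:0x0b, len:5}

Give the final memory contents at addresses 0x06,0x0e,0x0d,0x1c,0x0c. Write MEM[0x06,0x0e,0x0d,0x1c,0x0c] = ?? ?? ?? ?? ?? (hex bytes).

[0] 0x10->0x08 len=5 : db 38 87 ad bc
[1] 0x11->0x06 len=5 : 38 87 ad bc 88
[2] 0x1b->0x07 len=2 : 69 ef
[3] 0x0e->0x08 len=6 : 6e 63 db 38 87 ad
[4] 0x15->0x0a len=5 : 88 5e 46 9c 4f
[5] 0x06->0x0b len=5 : 38 69 6e 63 88
query mem[0x06]=0x38, mem[0x0e]=0x63, mem[0x0d]=0x6e, mem[0x1c]=0xef, mem[0x0c]=0x69

MEM[0x06,0x0e,0x0d,0x1c,0x0c] = 38 63 6e ef 69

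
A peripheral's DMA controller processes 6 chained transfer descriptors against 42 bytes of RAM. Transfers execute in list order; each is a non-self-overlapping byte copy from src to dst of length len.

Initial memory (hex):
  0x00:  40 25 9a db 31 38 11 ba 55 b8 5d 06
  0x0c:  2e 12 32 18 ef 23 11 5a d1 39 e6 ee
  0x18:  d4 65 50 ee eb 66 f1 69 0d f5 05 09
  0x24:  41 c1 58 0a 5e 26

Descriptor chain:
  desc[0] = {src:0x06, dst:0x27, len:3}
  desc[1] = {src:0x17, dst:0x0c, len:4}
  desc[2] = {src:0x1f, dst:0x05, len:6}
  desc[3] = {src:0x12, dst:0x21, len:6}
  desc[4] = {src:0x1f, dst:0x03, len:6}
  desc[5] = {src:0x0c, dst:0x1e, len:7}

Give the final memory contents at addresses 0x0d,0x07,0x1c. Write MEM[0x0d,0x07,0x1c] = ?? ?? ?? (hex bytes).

MEM[0x0d,0x07,0x1c] = d4 d1 eb

  after D0: wrote 3B at 0x27 = 11ba55
  after D1: wrote 4B at 0x0c = eed46550
  after D2: wrote 6B at 0x05 = 690df5050941
  after D3: wrote 6B at 0x21 = 115ad139e6ee
  after D4: wrote 6B at 0x03 = 690d115ad139
  after D5: wrote 7B at 0x1e = eed46550ef2311
query mem[0x0d]=0xd4, mem[0x07]=0xd1, mem[0x1c]=0xeb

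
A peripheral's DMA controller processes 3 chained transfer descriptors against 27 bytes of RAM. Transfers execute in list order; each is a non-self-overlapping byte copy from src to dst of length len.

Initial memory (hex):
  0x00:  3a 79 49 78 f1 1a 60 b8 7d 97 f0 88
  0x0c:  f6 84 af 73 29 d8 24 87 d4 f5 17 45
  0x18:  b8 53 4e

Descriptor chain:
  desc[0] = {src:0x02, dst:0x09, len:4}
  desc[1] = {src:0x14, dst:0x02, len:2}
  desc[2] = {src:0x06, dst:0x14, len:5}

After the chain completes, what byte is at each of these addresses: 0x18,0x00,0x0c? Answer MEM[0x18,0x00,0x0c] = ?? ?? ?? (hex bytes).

MEM[0x18,0x00,0x0c] = 78 3a 1a

#0 dst[0x09+4] := {0x49,0x78,0xf1,0x1a}
#1 dst[0x02+2] := {0xd4,0xf5}
#2 dst[0x14+5] := {0x60,0xb8,0x7d,0x49,0x78}
query mem[0x18]=0x78, mem[0x00]=0x3a, mem[0x0c]=0x1a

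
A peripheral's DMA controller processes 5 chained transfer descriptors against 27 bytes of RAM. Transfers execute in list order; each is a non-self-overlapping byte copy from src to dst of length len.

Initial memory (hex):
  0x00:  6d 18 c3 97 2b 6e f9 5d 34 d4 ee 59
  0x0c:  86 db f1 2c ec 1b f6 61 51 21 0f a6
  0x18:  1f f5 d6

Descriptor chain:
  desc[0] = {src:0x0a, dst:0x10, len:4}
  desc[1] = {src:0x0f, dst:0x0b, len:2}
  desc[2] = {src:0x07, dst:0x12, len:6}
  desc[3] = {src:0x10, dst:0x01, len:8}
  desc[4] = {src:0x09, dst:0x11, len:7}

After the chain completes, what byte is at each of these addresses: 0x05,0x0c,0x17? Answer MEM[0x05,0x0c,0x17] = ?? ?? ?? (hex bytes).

[0] 0x0a->0x10 len=4 : ee 59 86 db
[1] 0x0f->0x0b len=2 : 2c ee
[2] 0x07->0x12 len=6 : 5d 34 d4 ee 2c ee
[3] 0x10->0x01 len=8 : ee 59 5d 34 d4 ee 2c ee
[4] 0x09->0x11 len=7 : d4 ee 2c ee db f1 2c
query mem[0x05]=0xd4, mem[0x0c]=0xee, mem[0x17]=0x2c

MEM[0x05,0x0c,0x17] = d4 ee 2c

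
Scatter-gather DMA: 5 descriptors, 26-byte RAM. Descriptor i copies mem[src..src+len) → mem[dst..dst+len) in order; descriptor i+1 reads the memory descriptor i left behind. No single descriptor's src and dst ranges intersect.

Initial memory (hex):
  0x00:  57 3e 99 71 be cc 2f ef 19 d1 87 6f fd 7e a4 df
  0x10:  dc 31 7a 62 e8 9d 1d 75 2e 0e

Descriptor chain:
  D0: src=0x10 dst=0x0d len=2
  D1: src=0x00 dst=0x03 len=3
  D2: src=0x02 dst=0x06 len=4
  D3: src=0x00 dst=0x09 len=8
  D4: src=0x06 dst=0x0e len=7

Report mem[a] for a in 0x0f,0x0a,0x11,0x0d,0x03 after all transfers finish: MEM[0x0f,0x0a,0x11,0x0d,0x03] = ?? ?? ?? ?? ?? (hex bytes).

MEM[0x0f,0x0a,0x11,0x0d,0x03] = 57 3e 57 3e 57

#0 dst[0x0d+2] := {0xdc,0x31}
#1 dst[0x03+3] := {0x57,0x3e,0x99}
#2 dst[0x06+4] := {0x99,0x57,0x3e,0x99}
#3 dst[0x09+8] := {0x57,0x3e,0x99,0x57,0x3e,0x99,0x99,0x57}
#4 dst[0x0e+7] := {0x99,0x57,0x3e,0x57,0x3e,0x99,0x57}
query mem[0x0f]=0x57, mem[0x0a]=0x3e, mem[0x11]=0x57, mem[0x0d]=0x3e, mem[0x03]=0x57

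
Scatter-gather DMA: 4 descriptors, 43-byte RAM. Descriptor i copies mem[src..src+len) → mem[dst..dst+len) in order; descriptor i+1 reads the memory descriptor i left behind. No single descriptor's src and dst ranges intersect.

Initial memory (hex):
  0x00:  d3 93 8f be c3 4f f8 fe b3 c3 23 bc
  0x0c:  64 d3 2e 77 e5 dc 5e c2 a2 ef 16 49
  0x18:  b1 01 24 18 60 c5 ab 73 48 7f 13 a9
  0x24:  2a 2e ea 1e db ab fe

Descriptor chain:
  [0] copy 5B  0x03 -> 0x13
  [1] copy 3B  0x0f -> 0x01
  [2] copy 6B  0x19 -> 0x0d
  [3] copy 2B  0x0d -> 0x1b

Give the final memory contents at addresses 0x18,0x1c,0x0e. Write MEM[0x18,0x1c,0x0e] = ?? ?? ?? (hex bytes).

MEM[0x18,0x1c,0x0e] = b1 24 24

D0: mem[0x13..0x17] <- [be c3 4f f8 fe]
D1: mem[0x01..0x03] <- [77 e5 dc]
D2: mem[0x0d..0x12] <- [01 24 18 60 c5 ab]
D3: mem[0x1b..0x1c] <- [01 24]
query mem[0x18]=0xb1, mem[0x1c]=0x24, mem[0x0e]=0x24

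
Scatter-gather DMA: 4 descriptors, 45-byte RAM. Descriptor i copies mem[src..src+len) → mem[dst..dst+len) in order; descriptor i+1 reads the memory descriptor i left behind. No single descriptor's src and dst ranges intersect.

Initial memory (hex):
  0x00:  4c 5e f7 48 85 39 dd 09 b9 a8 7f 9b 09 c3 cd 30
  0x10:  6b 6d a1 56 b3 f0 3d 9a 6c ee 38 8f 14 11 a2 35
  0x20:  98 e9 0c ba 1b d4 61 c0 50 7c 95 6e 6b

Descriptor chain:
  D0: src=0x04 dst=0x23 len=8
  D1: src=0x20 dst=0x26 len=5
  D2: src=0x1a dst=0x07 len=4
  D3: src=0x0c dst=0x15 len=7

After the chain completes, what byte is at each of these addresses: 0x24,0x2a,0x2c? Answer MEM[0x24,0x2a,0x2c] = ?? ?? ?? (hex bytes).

MEM[0x24,0x2a,0x2c] = 39 39 6b

D0: mem[0x23..0x2a] <- [85 39 dd 09 b9 a8 7f 9b]
D1: mem[0x26..0x2a] <- [98 e9 0c 85 39]
D2: mem[0x07..0x0a] <- [38 8f 14 11]
D3: mem[0x15..0x1b] <- [09 c3 cd 30 6b 6d a1]
query mem[0x24]=0x39, mem[0x2a]=0x39, mem[0x2c]=0x6b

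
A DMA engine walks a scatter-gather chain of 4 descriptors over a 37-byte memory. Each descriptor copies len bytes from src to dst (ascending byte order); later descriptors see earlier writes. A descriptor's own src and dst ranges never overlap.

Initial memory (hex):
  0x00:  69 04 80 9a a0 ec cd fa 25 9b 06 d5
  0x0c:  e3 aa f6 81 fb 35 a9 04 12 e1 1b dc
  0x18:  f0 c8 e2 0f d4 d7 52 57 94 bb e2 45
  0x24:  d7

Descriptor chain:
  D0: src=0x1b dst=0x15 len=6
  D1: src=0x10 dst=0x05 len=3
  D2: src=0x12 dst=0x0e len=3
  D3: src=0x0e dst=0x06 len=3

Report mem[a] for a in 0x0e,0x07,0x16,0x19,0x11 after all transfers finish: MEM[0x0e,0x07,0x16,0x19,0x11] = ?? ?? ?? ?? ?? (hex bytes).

  after D0: wrote 6B at 0x15 = 0fd4d7525794
  after D1: wrote 3B at 0x05 = fb35a9
  after D2: wrote 3B at 0x0e = a90412
  after D3: wrote 3B at 0x06 = a90412
query mem[0x0e]=0xa9, mem[0x07]=0x04, mem[0x16]=0xd4, mem[0x19]=0x57, mem[0x11]=0x35

MEM[0x0e,0x07,0x16,0x19,0x11] = a9 04 d4 57 35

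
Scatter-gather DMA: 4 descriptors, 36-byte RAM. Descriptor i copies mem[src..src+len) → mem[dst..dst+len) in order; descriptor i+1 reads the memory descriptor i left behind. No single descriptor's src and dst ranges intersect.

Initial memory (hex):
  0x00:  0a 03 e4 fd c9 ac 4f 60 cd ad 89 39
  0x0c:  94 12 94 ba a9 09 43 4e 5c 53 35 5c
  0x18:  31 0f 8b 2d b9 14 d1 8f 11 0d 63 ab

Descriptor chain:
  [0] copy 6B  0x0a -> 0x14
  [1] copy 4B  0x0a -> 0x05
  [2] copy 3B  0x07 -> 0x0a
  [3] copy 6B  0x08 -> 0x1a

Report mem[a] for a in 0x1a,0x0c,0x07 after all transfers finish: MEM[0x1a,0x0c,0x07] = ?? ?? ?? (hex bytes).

MEM[0x1a,0x0c,0x07] = 12 ad 94

#0 dst[0x14+6] := {0x89,0x39,0x94,0x12,0x94,0xba}
#1 dst[0x05+4] := {0x89,0x39,0x94,0x12}
#2 dst[0x0a+3] := {0x94,0x12,0xad}
#3 dst[0x1a+6] := {0x12,0xad,0x94,0x12,0xad,0x12}
query mem[0x1a]=0x12, mem[0x0c]=0xad, mem[0x07]=0x94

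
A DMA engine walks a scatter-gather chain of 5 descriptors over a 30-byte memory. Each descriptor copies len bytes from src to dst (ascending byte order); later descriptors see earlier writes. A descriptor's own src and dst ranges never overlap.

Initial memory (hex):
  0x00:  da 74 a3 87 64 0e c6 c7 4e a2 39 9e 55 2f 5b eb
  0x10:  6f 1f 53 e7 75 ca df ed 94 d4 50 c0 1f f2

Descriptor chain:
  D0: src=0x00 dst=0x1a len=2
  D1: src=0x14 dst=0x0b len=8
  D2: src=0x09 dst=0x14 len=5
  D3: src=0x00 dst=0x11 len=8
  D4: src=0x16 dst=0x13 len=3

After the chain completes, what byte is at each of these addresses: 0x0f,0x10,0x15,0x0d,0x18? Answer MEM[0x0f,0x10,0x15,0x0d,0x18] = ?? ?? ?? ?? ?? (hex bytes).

[0] 0x00->0x1a len=2 : da 74
[1] 0x14->0x0b len=8 : 75 ca df ed 94 d4 da 74
[2] 0x09->0x14 len=5 : a2 39 75 ca df
[3] 0x00->0x11 len=8 : da 74 a3 87 64 0e c6 c7
[4] 0x16->0x13 len=3 : 0e c6 c7
query mem[0x0f]=0x94, mem[0x10]=0xd4, mem[0x15]=0xc7, mem[0x0d]=0xdf, mem[0x18]=0xc7

MEM[0x0f,0x10,0x15,0x0d,0x18] = 94 d4 c7 df c7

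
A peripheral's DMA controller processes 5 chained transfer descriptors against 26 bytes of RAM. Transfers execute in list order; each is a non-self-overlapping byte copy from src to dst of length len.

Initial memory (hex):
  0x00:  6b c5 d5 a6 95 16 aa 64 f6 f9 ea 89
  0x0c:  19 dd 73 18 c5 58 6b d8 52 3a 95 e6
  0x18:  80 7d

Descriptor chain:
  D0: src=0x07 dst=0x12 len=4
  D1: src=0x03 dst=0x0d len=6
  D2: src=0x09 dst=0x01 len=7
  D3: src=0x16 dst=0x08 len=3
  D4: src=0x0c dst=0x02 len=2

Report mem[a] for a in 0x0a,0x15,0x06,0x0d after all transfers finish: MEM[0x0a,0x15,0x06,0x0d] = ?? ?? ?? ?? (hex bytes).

[0] 0x07->0x12 len=4 : 64 f6 f9 ea
[1] 0x03->0x0d len=6 : a6 95 16 aa 64 f6
[2] 0x09->0x01 len=7 : f9 ea 89 19 a6 95 16
[3] 0x16->0x08 len=3 : 95 e6 80
[4] 0x0c->0x02 len=2 : 19 a6
query mem[0x0a]=0x80, mem[0x15]=0xea, mem[0x06]=0x95, mem[0x0d]=0xa6

MEM[0x0a,0x15,0x06,0x0d] = 80 ea 95 a6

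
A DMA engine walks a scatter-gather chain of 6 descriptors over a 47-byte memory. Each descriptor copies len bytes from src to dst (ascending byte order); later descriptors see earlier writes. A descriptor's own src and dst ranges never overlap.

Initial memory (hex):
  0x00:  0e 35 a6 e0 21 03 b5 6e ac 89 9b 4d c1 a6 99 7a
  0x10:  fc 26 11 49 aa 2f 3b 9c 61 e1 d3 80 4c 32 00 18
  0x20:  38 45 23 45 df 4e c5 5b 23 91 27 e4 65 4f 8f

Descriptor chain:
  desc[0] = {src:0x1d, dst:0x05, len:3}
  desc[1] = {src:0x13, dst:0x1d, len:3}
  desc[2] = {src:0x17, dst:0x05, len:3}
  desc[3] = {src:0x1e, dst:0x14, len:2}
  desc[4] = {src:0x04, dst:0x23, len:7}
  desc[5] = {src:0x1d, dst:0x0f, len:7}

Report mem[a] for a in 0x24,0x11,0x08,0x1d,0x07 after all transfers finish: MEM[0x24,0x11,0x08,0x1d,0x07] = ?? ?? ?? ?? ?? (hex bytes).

#0 dst[0x05+3] := {0x32,0x00,0x18}
#1 dst[0x1d+3] := {0x49,0xaa,0x2f}
#2 dst[0x05+3] := {0x9c,0x61,0xe1}
#3 dst[0x14+2] := {0xaa,0x2f}
#4 dst[0x23+7] := {0x21,0x9c,0x61,0xe1,0xac,0x89,0x9b}
#5 dst[0x0f+7] := {0x49,0xaa,0x2f,0x38,0x45,0x23,0x21}
query mem[0x24]=0x9c, mem[0x11]=0x2f, mem[0x08]=0xac, mem[0x1d]=0x49, mem[0x07]=0xe1

MEM[0x24,0x11,0x08,0x1d,0x07] = 9c 2f ac 49 e1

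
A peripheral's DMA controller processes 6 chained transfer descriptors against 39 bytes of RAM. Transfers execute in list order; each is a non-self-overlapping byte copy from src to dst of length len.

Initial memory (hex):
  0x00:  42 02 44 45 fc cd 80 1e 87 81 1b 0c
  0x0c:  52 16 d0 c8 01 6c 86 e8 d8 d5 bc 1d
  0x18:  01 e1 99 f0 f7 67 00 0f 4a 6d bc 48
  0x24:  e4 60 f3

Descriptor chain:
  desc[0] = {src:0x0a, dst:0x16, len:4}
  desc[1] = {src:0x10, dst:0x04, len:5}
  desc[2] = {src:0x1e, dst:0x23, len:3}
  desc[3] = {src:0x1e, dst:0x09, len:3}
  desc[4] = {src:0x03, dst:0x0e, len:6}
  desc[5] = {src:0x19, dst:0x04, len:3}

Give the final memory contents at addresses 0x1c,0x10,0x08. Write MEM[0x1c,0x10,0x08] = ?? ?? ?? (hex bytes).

D0: mem[0x16..0x19] <- [1b 0c 52 16]
D1: mem[0x04..0x08] <- [01 6c 86 e8 d8]
D2: mem[0x23..0x25] <- [00 0f 4a]
D3: mem[0x09..0x0b] <- [00 0f 4a]
D4: mem[0x0e..0x13] <- [45 01 6c 86 e8 d8]
D5: mem[0x04..0x06] <- [16 99 f0]
query mem[0x1c]=0xf7, mem[0x10]=0x6c, mem[0x08]=0xd8

MEM[0x1c,0x10,0x08] = f7 6c d8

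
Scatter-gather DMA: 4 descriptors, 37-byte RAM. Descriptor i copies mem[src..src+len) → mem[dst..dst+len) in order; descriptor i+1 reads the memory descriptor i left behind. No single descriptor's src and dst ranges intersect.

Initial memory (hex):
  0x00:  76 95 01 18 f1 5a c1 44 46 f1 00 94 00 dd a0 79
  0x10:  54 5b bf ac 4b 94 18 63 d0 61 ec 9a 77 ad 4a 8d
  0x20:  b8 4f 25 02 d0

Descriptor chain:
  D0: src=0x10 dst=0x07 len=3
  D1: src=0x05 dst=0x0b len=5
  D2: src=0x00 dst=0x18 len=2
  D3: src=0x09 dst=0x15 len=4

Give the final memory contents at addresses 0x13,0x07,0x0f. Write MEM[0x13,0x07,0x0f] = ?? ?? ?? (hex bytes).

MEM[0x13,0x07,0x0f] = ac 54 bf

#0 dst[0x07+3] := {0x54,0x5b,0xbf}
#1 dst[0x0b+5] := {0x5a,0xc1,0x54,0x5b,0xbf}
#2 dst[0x18+2] := {0x76,0x95}
#3 dst[0x15+4] := {0xbf,0x00,0x5a,0xc1}
query mem[0x13]=0xac, mem[0x07]=0x54, mem[0x0f]=0xbf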